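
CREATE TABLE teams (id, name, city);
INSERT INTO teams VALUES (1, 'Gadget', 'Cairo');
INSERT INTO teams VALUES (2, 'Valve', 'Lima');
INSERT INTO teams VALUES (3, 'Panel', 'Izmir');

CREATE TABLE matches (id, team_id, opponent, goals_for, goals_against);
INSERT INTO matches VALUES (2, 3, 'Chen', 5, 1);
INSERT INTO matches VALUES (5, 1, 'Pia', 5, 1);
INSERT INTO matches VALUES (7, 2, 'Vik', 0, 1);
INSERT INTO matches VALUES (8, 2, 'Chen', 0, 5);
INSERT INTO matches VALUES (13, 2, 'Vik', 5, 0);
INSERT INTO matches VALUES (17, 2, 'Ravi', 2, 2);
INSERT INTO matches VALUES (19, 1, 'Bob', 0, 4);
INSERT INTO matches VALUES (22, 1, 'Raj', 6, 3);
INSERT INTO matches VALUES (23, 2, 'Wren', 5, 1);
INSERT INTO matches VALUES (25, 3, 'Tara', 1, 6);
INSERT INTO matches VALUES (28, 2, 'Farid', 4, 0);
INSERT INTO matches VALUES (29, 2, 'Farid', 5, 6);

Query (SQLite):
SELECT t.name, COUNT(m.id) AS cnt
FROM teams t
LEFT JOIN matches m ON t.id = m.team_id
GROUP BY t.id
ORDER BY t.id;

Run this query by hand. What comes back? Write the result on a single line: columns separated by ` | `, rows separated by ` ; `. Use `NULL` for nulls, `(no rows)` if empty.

Gadget | 3 ; Valve | 7 ; Panel | 2

LEFT JOIN keeps every teams row; unmatched ones get NULL for matches columns.
Group by teams.id and compute COUNT(m.id). COUNT(col) of an all-NULL group is 0.
  1: ids {5, 19, 22} → COUNT(m.id)=3
  2: ids {7, 8, 13, 17, 23, 28, 29} → COUNT(m.id)=7
  3: ids {2, 25} → COUNT(m.id)=2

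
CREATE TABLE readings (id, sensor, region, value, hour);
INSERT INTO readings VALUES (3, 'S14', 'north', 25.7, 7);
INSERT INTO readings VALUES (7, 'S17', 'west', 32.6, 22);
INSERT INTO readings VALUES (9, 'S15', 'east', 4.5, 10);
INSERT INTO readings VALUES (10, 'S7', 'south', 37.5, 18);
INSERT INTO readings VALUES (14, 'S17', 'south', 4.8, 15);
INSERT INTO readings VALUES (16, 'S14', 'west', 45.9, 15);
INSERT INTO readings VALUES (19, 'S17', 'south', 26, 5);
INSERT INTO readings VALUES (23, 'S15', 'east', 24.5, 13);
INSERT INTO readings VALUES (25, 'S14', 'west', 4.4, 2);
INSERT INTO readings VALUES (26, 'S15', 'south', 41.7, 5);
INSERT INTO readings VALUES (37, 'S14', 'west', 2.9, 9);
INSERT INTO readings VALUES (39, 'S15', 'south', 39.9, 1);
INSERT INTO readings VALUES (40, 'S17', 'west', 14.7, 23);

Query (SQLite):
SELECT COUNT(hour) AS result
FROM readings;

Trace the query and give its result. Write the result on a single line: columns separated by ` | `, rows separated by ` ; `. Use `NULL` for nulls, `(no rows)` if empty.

All hour values: [7, 22, 10, 18, 15, 15, 5, 13, 2, 5, 9, 1, 23].
COUNT(hour) counts non-NULL values → 13.

13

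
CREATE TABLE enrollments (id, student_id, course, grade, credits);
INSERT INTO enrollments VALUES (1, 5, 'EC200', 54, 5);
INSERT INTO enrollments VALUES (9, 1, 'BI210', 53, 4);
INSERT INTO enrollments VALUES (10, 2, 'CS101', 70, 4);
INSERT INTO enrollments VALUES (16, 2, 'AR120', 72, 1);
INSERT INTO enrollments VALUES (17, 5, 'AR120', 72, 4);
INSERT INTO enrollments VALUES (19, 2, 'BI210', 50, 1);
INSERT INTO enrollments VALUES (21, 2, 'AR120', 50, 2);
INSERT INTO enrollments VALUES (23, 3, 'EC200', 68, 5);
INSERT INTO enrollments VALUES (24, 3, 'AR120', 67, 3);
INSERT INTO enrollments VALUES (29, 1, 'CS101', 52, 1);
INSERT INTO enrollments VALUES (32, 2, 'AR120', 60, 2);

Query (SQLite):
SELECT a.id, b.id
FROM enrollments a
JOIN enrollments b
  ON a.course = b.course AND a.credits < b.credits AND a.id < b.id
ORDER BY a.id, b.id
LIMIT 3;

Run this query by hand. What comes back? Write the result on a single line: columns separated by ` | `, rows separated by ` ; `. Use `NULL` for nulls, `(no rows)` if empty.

16 | 17 ; 16 | 21 ; 16 | 24

Pairs (a,b) with same course, a.credits < b.credits, a.id < b.id.
course groups: AR120:{16,17,21,24,32} BI210:{9,19} CS101:{10,29} EC200:{1,23}
Ordered by (a.id, b.id); first 3.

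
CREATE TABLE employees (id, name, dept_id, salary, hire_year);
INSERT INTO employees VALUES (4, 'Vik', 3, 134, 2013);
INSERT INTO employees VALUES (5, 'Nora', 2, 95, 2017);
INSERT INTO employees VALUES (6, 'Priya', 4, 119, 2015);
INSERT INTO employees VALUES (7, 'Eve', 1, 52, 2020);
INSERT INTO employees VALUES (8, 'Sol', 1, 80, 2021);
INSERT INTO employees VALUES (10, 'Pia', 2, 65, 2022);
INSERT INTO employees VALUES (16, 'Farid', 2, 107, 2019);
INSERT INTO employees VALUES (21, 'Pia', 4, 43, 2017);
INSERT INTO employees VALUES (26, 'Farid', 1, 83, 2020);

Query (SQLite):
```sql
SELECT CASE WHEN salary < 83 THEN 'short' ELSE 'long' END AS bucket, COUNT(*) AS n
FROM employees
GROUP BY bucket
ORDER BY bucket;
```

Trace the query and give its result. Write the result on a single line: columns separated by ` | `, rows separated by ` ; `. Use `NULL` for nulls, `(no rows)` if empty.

long | 5 ; short | 4

Bucket rows by salary < 83 → 'short' else 'long'; count each bucket.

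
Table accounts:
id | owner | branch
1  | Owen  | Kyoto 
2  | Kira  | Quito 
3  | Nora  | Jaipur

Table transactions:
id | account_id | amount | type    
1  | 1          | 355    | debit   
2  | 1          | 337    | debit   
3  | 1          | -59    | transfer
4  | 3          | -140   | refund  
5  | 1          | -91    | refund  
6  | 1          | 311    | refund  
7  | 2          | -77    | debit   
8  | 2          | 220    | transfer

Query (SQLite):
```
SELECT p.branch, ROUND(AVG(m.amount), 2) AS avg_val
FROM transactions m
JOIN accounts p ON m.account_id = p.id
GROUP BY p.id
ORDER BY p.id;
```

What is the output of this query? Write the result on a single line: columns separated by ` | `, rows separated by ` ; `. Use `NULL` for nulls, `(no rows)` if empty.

Join each transactions row to its accounts via account_id.
Group joined rows by accounts.id; compute ROUND(AVG(m.amount), 2) per group.
  1: ids {1, 2, 3, 5, 6} → ROUND(AVG(m.amount), 2)=170.6
  2: ids {7, 8} → ROUND(AVG(m.amount), 2)=71.5
  3: ids {4} → ROUND(AVG(m.amount), 2)=-140

Kyoto | 170.6 ; Quito | 71.5 ; Jaipur | -140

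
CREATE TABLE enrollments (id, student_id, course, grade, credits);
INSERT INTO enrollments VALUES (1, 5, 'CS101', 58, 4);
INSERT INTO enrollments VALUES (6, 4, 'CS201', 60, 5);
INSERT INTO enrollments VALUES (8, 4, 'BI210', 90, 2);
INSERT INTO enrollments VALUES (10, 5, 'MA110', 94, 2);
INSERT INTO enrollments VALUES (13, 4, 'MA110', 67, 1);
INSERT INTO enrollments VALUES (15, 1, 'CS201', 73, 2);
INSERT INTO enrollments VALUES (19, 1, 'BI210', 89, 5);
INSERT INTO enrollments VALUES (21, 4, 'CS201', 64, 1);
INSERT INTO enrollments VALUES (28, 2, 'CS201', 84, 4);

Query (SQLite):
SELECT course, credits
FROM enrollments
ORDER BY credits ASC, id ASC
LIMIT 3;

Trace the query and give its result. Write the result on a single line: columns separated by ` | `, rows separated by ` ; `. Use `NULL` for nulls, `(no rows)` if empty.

MA110 | 1 ; CS201 | 1 ; BI210 | 2

Sort by credits asc, tiebreak id asc: (1, id=13), (1, id=21), (2, id=8), (2, id=10), (2, id=15), (4, id=1) …. Take first 3.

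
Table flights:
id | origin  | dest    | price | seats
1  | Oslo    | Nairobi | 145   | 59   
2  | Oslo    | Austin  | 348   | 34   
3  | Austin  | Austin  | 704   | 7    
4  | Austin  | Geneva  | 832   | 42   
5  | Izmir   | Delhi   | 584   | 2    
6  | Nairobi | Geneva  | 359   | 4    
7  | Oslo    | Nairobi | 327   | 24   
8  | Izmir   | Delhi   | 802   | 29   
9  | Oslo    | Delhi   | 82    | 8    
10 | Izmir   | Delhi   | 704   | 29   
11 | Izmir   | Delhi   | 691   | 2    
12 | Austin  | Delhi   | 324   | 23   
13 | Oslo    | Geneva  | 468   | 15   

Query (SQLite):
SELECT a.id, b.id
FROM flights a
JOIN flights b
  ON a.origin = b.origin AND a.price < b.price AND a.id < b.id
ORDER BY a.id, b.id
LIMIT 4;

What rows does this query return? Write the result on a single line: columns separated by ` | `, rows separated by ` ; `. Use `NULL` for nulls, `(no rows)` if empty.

1 | 2 ; 1 | 7 ; 1 | 13 ; 2 | 13

Pairs (a,b) with same origin, a.price < b.price, a.id < b.id.
origin groups: Austin:{3,4,12} Izmir:{5,8,10,11} Nairobi:{6} Oslo:{1,2,7,9,13}
Ordered by (a.id, b.id); first 4.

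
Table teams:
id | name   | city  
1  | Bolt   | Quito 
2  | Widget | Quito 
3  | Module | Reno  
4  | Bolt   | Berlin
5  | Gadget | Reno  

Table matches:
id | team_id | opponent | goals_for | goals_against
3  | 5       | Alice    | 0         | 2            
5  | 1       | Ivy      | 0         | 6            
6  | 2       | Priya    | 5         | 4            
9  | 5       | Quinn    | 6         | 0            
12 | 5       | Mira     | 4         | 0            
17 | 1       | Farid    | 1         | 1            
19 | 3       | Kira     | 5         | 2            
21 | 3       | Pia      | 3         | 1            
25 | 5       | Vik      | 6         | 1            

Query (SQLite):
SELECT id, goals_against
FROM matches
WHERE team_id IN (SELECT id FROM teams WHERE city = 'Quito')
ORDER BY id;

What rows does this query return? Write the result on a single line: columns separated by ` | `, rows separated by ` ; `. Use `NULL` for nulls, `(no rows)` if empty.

Inner query: teams.id where city = 'Quito'.
Outer: keep matches rows whose team_id is in that set.
Inner query → {1, 2}

5 | 6 ; 6 | 4 ; 17 | 1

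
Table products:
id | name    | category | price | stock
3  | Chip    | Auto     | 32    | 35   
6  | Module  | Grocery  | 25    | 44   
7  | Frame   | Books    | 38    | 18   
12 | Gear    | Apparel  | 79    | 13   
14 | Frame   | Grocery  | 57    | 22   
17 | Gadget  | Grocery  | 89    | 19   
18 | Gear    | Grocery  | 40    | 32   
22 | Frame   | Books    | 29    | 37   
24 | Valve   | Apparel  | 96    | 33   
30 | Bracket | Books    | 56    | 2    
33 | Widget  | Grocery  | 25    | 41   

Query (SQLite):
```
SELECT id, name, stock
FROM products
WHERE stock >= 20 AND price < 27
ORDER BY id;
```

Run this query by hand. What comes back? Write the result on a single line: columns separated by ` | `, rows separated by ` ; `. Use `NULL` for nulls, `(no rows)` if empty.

stock >= 20: ids {3, 6, 14, 18, 22, 24, 33}
price < 27: ids {6, 33}
Combine with AND.

6 | Module | 44 ; 33 | Widget | 41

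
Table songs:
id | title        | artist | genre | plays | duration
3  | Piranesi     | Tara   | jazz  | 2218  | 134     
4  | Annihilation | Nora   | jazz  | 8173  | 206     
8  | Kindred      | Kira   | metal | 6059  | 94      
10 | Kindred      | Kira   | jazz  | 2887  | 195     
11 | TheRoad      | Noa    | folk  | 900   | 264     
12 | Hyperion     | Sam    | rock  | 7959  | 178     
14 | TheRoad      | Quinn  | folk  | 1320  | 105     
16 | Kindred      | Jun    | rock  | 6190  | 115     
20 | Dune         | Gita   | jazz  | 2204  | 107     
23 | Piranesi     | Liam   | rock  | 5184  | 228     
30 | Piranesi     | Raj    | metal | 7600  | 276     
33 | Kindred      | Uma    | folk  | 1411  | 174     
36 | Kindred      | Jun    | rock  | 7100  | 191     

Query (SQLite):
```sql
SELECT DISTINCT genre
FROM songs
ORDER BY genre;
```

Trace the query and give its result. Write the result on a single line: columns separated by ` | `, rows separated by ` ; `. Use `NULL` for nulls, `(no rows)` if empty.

folk ; jazz ; metal ; rock

Collect distinct genre values from songs.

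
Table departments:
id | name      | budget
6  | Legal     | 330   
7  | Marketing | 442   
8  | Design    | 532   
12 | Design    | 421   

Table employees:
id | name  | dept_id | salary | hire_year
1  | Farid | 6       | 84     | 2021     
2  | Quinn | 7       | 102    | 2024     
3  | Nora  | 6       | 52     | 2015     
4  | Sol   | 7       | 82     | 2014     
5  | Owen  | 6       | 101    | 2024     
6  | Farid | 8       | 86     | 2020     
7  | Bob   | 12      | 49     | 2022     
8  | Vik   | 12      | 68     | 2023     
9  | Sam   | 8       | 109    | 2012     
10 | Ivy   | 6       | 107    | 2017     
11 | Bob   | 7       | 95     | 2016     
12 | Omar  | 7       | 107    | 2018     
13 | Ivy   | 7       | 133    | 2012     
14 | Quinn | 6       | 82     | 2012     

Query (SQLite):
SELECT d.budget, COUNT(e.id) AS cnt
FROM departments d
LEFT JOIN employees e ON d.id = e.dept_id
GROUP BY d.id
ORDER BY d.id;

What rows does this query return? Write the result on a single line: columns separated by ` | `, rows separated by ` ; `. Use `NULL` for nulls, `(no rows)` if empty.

LEFT JOIN keeps every departments row; unmatched ones get NULL for employees columns.
Group by departments.id and compute COUNT(e.id). COUNT(col) of an all-NULL group is 0.
  6: ids {1, 3, 5, 10, 14} → COUNT(e.id)=5
  7: ids {2, 4, 11, 12, 13} → COUNT(e.id)=5
  8: ids {6, 9} → COUNT(e.id)=2
  12: ids {7, 8} → COUNT(e.id)=2

330 | 5 ; 442 | 5 ; 532 | 2 ; 421 | 2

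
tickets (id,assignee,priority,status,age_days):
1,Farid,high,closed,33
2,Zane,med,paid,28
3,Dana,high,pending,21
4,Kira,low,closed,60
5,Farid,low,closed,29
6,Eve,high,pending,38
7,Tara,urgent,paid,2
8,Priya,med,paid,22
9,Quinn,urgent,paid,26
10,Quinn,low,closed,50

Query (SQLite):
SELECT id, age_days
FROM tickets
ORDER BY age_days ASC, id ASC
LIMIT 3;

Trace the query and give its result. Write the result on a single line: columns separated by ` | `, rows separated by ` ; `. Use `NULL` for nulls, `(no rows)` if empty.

7 | 2 ; 3 | 21 ; 8 | 22

Sort by age_days asc, tiebreak id asc: (2, id=7), (21, id=3), (22, id=8), (26, id=9), (28, id=2), (29, id=5) …. Take first 3.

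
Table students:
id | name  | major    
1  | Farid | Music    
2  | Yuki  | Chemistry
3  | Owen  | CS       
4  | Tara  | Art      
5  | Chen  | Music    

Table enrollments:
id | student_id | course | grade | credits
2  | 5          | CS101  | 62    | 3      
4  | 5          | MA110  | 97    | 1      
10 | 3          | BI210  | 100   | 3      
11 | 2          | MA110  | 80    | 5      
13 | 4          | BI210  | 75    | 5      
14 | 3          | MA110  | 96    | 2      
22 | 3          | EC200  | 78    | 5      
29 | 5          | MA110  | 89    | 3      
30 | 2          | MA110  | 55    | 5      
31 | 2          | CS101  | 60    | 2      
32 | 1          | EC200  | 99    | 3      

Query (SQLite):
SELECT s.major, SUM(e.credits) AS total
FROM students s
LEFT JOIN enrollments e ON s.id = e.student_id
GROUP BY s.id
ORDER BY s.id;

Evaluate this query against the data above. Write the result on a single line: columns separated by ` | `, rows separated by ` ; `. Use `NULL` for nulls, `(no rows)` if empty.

Music | 3 ; Chemistry | 12 ; CS | 10 ; Art | 5 ; Music | 7

LEFT JOIN keeps every students row; unmatched ones get NULL for enrollments columns.
Group by students.id and compute SUM(e.credits). SUM over an all-NULL group is NULL.
  1: ids {32} → SUM(e.credits)=3
  2: ids {11, 30, 31} → SUM(e.credits)=12
  3: ids {10, 14, 22} → SUM(e.credits)=10
  4: ids {13} → SUM(e.credits)=5
  5: ids {2, 4, 29} → SUM(e.credits)=7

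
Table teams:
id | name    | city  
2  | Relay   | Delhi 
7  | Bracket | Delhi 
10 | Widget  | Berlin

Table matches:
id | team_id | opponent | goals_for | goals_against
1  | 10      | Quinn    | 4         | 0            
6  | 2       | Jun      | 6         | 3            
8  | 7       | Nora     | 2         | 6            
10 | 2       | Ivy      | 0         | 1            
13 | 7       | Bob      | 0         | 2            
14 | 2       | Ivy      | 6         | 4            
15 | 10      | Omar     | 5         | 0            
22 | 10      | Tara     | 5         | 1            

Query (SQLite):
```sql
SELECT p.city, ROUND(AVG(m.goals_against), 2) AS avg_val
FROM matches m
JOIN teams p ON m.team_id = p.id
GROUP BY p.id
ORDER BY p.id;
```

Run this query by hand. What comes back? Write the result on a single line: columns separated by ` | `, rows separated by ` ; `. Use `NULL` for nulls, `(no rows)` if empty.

Delhi | 2.67 ; Delhi | 4 ; Berlin | 0.33

Join each matches row to its teams via team_id.
Group joined rows by teams.id; compute ROUND(AVG(m.goals_against), 2) per group.
  2: ids {6, 10, 14} → ROUND(AVG(m.goals_against), 2)=2.67
  7: ids {8, 13} → ROUND(AVG(m.goals_against), 2)=4
  10: ids {1, 15, 22} → ROUND(AVG(m.goals_against), 2)=0.33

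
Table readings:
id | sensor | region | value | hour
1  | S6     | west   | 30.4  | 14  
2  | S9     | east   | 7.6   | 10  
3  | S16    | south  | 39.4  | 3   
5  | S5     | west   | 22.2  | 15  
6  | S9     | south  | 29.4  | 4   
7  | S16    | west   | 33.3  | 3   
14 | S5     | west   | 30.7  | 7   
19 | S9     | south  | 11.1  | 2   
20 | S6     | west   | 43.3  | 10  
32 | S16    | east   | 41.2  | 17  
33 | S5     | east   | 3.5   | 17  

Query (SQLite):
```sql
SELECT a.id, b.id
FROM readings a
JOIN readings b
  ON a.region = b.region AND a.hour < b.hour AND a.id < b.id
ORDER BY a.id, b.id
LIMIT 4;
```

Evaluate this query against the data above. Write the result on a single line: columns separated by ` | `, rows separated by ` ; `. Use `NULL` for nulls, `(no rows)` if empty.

1 | 5 ; 2 | 32 ; 2 | 33 ; 3 | 6

Pairs (a,b) with same region, a.hour < b.hour, a.id < b.id.
region groups: east:{2,32,33} south:{3,6,19} west:{1,5,7,14,20}
Ordered by (a.id, b.id); first 4.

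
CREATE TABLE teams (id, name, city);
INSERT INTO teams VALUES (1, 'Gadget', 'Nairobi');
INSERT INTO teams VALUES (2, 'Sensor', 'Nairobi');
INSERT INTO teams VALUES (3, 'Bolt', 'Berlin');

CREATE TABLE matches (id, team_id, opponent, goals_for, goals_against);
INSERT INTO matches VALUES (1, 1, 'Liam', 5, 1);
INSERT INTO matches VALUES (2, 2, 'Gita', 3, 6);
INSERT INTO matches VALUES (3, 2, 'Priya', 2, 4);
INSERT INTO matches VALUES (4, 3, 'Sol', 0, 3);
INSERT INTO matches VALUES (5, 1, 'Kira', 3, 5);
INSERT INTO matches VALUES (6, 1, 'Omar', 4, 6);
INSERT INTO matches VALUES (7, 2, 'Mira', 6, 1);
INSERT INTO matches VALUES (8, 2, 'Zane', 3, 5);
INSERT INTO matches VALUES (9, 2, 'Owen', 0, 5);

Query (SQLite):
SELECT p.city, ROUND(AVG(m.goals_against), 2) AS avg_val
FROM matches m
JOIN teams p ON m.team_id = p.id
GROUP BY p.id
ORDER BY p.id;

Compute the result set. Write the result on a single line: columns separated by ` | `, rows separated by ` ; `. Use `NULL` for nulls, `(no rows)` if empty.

Nairobi | 4 ; Nairobi | 4.2 ; Berlin | 3

Join each matches row to its teams via team_id.
Group joined rows by teams.id; compute ROUND(AVG(m.goals_against), 2) per group.
  1: ids {1, 5, 6} → ROUND(AVG(m.goals_against), 2)=4
  2: ids {2, 3, 7, 8, 9} → ROUND(AVG(m.goals_against), 2)=4.2
  3: ids {4} → ROUND(AVG(m.goals_against), 2)=3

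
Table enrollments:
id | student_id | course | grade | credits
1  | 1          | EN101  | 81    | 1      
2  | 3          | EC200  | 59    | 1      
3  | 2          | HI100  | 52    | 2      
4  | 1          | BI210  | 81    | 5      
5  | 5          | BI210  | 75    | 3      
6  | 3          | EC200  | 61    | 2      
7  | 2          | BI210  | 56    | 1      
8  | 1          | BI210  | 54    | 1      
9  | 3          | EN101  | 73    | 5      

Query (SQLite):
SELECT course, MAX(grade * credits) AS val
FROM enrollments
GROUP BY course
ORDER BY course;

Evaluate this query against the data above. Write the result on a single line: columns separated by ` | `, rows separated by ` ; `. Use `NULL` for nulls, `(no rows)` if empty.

For each row compute grade * credits.
Group by course; take MAX of the expression per group.
  BI210: ids {4, 5, 7, 8} → MAX(grade * credits)=405
  EC200: ids {2, 6} → MAX(grade * credits)=122
  EN101: ids {1, 9} → MAX(grade * credits)=365
  HI100: ids {3} → MAX(grade * credits)=104

BI210 | 405 ; EC200 | 122 ; EN101 | 365 ; HI100 | 104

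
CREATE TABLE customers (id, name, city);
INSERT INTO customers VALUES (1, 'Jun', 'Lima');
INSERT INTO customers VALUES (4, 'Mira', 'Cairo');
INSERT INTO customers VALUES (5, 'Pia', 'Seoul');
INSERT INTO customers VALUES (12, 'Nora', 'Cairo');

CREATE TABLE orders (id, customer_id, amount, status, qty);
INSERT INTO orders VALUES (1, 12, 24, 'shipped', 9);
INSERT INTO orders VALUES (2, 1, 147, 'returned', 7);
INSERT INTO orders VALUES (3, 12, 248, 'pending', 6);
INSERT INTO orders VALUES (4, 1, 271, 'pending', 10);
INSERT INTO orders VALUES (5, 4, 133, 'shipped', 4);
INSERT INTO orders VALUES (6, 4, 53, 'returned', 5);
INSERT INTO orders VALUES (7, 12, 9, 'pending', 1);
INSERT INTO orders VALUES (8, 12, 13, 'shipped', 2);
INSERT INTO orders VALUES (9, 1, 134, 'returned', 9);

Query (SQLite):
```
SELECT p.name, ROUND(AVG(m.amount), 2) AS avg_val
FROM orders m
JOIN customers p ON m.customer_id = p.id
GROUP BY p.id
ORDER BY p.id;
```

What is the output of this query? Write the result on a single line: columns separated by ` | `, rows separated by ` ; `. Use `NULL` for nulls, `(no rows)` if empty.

Join each orders row to its customers via customer_id.
Group joined rows by customers.id; compute ROUND(AVG(m.amount), 2) per group.
  1: ids {2, 4, 9} → ROUND(AVG(m.amount), 2)=184
  4: ids {5, 6} → ROUND(AVG(m.amount), 2)=93
  12: ids {1, 3, 7, 8} → ROUND(AVG(m.amount), 2)=73.5

Jun | 184 ; Mira | 93 ; Nora | 73.5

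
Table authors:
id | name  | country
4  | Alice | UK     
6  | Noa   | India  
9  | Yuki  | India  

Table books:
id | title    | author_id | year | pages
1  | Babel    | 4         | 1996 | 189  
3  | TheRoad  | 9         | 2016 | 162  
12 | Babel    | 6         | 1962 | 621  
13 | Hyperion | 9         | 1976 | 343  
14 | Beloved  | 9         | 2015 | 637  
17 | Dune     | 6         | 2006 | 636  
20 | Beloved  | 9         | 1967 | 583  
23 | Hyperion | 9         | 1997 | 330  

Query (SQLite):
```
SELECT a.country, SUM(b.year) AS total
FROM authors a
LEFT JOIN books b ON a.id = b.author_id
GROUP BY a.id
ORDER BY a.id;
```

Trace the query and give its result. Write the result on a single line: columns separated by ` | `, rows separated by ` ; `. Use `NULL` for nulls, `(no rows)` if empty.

LEFT JOIN keeps every authors row; unmatched ones get NULL for books columns.
Group by authors.id and compute SUM(b.year). SUM over an all-NULL group is NULL.
  4: ids {1} → SUM(b.year)=1996
  6: ids {12, 17} → SUM(b.year)=3968
  9: ids {3, 13, 14, 20, 23} → SUM(b.year)=9971

UK | 1996 ; India | 3968 ; India | 9971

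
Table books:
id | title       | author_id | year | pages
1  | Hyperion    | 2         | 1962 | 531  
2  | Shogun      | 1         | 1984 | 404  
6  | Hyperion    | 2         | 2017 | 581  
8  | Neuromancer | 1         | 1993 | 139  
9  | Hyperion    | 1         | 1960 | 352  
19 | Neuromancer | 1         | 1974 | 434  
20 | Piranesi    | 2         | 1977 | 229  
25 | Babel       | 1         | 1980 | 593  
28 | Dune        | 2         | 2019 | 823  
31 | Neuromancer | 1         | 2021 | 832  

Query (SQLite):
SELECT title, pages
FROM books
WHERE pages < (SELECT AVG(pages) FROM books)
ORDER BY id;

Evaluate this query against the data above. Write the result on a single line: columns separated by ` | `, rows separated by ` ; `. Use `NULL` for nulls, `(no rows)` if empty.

Shogun | 404 ; Neuromancer | 139 ; Hyperion | 352 ; Neuromancer | 434 ; Piranesi | 229

Scalar subquery: AVG(pages) over all books rows = 491.8.
Keep rows where pages < that value.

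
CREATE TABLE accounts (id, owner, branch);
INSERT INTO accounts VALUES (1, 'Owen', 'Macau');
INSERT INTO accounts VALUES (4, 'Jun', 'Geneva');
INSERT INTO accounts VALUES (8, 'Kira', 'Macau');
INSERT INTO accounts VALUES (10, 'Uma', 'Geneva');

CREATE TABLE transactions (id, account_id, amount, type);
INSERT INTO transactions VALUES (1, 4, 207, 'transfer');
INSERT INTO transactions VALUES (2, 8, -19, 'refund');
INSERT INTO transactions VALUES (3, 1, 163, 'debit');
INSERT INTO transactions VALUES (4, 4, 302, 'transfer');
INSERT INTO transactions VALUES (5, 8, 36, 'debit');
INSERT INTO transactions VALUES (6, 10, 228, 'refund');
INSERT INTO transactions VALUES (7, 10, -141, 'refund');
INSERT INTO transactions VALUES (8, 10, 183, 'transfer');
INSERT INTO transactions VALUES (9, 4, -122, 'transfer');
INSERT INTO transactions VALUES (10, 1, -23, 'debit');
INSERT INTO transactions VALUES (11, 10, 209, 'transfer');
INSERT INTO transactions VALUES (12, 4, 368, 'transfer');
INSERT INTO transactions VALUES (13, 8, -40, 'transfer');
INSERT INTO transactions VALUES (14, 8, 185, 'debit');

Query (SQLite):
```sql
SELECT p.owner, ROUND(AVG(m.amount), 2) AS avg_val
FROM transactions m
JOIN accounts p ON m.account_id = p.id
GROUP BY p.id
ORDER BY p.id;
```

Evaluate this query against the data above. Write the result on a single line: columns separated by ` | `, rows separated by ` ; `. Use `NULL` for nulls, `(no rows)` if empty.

Join each transactions row to its accounts via account_id.
Group joined rows by accounts.id; compute ROUND(AVG(m.amount), 2) per group.
  1: ids {3, 10} → ROUND(AVG(m.amount), 2)=70
  4: ids {1, 4, 9, 12} → ROUND(AVG(m.amount), 2)=188.75
  8: ids {2, 5, 13, 14} → ROUND(AVG(m.amount), 2)=40.5
  10: ids {6, 7, 8, 11} → ROUND(AVG(m.amount), 2)=119.75

Owen | 70 ; Jun | 188.75 ; Kira | 40.5 ; Uma | 119.75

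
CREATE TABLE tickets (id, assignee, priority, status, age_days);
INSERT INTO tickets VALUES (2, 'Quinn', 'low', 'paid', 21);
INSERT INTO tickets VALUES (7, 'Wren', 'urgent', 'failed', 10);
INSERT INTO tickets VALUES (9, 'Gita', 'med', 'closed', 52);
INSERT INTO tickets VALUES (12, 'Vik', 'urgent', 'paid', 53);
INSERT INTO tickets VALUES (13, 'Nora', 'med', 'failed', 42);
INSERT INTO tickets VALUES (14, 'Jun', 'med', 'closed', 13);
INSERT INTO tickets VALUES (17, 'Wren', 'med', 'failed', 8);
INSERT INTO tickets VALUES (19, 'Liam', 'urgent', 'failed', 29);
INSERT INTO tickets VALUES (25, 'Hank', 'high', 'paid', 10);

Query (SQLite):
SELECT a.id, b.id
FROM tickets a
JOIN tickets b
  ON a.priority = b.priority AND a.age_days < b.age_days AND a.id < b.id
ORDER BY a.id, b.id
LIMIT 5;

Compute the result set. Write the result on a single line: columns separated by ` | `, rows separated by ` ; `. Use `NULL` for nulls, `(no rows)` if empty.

Pairs (a,b) with same priority, a.age_days < b.age_days, a.id < b.id.
priority groups: high:{25} low:{2} med:{9,13,14,17} urgent:{7,12,19}
Ordered by (a.id, b.id); first 5.

7 | 12 ; 7 | 19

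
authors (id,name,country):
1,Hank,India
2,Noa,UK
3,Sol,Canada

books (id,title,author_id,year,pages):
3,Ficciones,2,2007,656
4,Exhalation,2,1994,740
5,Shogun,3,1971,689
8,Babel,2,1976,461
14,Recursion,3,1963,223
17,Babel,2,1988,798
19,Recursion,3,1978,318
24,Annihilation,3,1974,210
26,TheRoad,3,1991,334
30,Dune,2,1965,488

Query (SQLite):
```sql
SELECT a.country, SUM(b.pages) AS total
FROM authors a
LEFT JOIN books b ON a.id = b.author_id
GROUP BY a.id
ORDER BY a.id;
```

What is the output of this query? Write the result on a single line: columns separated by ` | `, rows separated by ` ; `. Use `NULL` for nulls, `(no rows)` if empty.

LEFT JOIN keeps every authors row; unmatched ones get NULL for books columns.
Group by authors.id and compute SUM(b.pages). SUM over an all-NULL group is NULL.
  1: ids {—} → SUM(b.pages)=NULL
  2: ids {3, 4, 8, 17, 30} → SUM(b.pages)=3143
  3: ids {5, 14, 19, 24, 26} → SUM(b.pages)=1774

India | NULL ; UK | 3143 ; Canada | 1774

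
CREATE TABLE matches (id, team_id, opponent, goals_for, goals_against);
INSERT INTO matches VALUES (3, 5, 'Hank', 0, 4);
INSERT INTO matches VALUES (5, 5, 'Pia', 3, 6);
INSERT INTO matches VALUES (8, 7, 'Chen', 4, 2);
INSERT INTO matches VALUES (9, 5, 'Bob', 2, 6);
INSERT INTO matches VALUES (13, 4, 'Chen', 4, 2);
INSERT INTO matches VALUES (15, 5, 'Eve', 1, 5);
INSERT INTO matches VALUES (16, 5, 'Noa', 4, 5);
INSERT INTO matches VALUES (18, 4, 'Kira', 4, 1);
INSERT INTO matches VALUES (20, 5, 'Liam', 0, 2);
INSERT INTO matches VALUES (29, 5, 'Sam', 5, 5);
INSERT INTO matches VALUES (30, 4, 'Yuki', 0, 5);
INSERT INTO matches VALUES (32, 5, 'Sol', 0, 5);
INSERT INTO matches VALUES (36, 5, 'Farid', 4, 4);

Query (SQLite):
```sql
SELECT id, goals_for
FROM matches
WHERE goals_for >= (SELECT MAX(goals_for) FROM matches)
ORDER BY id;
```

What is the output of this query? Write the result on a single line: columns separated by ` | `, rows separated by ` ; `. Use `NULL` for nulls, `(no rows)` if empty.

29 | 5

Scalar subquery: MAX(goals_for) over all matches rows = 5.
Keep rows where goals_for >= that value.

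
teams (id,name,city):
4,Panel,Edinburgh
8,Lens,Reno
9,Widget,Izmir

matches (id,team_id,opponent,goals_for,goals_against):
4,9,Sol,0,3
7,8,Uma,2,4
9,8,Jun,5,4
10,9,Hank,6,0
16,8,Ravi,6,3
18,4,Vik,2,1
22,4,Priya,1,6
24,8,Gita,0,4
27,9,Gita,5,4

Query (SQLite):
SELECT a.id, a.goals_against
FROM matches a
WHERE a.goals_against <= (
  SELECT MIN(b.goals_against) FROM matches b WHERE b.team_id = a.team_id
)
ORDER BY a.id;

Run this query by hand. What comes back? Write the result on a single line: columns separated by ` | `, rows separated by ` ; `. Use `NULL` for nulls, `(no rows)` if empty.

10 | 0 ; 16 | 3 ; 18 | 1

For each matches row a, compute MIN(goals_against) over rows sharing a.team_id.
Keep row a if a.goals_against <= that per-group MIN.
  team_id=4: MIN(goals_against) = 1
  team_id=8: MIN(goals_against) = 3
  team_id=9: MIN(goals_against) = 0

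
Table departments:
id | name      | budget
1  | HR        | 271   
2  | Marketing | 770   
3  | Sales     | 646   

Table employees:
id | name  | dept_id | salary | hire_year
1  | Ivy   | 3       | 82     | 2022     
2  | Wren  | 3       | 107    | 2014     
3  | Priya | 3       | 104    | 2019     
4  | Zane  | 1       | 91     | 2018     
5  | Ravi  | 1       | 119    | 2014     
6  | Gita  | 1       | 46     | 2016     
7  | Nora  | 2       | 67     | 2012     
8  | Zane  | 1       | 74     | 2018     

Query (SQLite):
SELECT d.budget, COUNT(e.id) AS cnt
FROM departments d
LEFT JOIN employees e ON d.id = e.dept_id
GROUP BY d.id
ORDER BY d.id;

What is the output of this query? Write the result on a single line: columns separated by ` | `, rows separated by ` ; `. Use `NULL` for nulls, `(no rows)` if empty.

LEFT JOIN keeps every departments row; unmatched ones get NULL for employees columns.
Group by departments.id and compute COUNT(e.id). COUNT(col) of an all-NULL group is 0.
  1: ids {4, 5, 6, 8} → COUNT(e.id)=4
  2: ids {7} → COUNT(e.id)=1
  3: ids {1, 2, 3} → COUNT(e.id)=3

271 | 4 ; 770 | 1 ; 646 | 3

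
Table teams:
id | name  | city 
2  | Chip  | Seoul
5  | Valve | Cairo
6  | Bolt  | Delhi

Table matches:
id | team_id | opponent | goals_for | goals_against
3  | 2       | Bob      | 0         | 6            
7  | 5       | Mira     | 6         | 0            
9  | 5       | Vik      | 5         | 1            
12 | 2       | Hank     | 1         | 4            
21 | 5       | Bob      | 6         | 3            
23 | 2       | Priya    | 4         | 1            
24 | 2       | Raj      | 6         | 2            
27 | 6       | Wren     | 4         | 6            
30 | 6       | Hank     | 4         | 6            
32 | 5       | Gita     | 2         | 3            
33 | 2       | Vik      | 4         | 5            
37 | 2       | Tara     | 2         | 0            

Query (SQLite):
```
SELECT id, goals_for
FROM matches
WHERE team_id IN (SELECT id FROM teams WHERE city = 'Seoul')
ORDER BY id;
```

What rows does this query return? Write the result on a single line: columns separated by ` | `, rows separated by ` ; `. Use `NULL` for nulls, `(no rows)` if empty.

Inner query: teams.id where city = 'Seoul'.
Outer: keep matches rows whose team_id is in that set.
Inner query → {2}

3 | 0 ; 12 | 1 ; 23 | 4 ; 24 | 6 ; 33 | 4 ; 37 | 2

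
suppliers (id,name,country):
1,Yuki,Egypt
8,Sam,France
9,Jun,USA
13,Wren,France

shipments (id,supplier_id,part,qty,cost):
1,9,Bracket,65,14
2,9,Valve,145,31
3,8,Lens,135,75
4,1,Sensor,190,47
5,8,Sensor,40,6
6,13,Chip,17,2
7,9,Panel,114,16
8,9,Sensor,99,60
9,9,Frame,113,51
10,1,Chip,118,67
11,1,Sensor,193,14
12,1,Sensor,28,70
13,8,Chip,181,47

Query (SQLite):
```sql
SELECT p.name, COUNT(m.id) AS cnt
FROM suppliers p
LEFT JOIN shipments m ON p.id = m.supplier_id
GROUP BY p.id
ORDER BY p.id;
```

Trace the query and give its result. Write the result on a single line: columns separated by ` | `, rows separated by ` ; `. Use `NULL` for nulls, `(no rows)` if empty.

Yuki | 4 ; Sam | 3 ; Jun | 5 ; Wren | 1

LEFT JOIN keeps every suppliers row; unmatched ones get NULL for shipments columns.
Group by suppliers.id and compute COUNT(m.id). COUNT(col) of an all-NULL group is 0.
  1: ids {4, 10, 11, 12} → COUNT(m.id)=4
  8: ids {3, 5, 13} → COUNT(m.id)=3
  9: ids {1, 2, 7, 8, 9} → COUNT(m.id)=5
  13: ids {6} → COUNT(m.id)=1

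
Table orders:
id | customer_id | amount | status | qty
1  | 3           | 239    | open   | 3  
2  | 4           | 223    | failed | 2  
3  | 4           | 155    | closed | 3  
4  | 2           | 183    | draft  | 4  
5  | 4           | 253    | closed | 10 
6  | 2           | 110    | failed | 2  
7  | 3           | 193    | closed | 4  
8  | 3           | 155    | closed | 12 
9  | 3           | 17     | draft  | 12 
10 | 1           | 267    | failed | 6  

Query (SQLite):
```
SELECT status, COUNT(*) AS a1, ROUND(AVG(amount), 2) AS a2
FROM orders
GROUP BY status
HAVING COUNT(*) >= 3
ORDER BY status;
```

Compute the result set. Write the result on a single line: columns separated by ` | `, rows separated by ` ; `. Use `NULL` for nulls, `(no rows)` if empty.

closed | 4 | 189 ; failed | 3 | 200

Group orders by status.
Per group compute: COUNT(*), ROUND(AVG(amount), 2).
HAVING: drop groups with fewer than 3 rows.
  closed: ids {3, 5, 7, 8} → COUNT(*)=4, ROUND(AVG(amount), 2)=189
  draft: ids {4, 9} → COUNT(*)=2, ROUND(AVG(amount), 2)=100
  failed: ids {2, 6, 10} → COUNT(*)=3, ROUND(AVG(amount), 2)=200
  open: ids {1} → COUNT(*)=1, ROUND(AVG(amount), 2)=239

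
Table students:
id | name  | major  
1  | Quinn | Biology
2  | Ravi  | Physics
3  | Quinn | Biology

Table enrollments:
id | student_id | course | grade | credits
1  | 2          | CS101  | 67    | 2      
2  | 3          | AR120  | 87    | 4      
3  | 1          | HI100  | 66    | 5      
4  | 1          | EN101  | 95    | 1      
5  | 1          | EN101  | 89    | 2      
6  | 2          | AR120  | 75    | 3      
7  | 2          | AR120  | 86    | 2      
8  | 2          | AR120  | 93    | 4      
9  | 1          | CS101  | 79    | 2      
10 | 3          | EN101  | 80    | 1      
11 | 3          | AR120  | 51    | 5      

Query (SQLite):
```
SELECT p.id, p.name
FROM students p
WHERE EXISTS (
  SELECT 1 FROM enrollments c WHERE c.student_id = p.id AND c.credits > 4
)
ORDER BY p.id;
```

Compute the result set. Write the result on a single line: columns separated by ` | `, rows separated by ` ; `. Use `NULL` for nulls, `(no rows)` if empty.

1 | Quinn ; 3 | Quinn

For each students row, check whether any enrollments with matching student_id has credits > 4.
Keep rows where that is true.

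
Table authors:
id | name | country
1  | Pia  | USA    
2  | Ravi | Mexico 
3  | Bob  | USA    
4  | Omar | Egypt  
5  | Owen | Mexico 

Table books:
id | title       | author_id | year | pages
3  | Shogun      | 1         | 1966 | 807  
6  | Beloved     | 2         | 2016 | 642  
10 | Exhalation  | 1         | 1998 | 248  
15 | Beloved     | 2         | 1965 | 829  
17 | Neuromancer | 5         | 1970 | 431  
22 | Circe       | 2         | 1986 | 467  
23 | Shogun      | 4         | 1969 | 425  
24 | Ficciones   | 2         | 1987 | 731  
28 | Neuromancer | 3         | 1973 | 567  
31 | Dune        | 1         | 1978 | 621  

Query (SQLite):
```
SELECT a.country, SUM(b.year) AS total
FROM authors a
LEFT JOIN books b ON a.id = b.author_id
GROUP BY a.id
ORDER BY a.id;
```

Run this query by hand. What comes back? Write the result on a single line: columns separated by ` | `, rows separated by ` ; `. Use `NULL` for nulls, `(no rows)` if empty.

USA | 5942 ; Mexico | 7954 ; USA | 1973 ; Egypt | 1969 ; Mexico | 1970

LEFT JOIN keeps every authors row; unmatched ones get NULL for books columns.
Group by authors.id and compute SUM(b.year). SUM over an all-NULL group is NULL.
  1: ids {3, 10, 31} → SUM(b.year)=5942
  2: ids {6, 15, 22, 24} → SUM(b.year)=7954
  3: ids {28} → SUM(b.year)=1973
  4: ids {23} → SUM(b.year)=1969
  5: ids {17} → SUM(b.year)=1970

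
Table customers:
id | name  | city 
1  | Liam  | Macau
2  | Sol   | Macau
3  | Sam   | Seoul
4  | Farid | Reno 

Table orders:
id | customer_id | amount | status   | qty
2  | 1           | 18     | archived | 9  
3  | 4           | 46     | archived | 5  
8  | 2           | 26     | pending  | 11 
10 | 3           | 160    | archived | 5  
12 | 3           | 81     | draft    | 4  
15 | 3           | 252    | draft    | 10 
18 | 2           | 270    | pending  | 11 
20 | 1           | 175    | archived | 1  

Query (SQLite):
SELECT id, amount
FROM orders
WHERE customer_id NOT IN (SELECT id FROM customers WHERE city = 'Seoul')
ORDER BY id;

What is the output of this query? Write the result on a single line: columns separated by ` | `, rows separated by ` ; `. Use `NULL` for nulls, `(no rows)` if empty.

2 | 18 ; 3 | 46 ; 8 | 26 ; 18 | 270 ; 20 | 175

Inner query: customers.id where city = 'Seoul'.
Outer: keep orders rows whose customer_id is not in that set.
Inner query → {3}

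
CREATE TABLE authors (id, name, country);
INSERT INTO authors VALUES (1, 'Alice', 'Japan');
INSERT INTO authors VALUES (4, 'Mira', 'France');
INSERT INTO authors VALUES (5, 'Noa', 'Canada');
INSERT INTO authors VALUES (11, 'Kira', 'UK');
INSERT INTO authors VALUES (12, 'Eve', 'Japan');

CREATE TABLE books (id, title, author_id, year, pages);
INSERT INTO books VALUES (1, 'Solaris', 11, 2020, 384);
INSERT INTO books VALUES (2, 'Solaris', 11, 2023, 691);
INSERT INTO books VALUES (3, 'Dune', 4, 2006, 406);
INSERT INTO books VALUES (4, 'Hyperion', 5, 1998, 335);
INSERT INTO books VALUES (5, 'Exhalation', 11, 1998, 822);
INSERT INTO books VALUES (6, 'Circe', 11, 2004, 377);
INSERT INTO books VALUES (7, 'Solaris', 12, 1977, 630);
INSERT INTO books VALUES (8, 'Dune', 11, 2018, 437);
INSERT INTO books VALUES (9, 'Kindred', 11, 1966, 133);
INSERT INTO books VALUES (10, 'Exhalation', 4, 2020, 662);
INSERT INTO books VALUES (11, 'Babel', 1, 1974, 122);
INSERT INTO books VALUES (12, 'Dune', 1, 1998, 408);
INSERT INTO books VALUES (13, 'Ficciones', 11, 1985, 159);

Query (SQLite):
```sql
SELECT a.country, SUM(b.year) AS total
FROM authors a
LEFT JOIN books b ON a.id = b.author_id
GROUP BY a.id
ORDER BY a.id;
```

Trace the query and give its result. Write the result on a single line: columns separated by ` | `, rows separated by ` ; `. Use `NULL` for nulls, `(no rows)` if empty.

LEFT JOIN keeps every authors row; unmatched ones get NULL for books columns.
Group by authors.id and compute SUM(b.year). SUM over an all-NULL group is NULL.
  1: ids {11, 12} → SUM(b.year)=3972
  4: ids {3, 10} → SUM(b.year)=4026
  5: ids {4} → SUM(b.year)=1998
  11: ids {1, 2, 5, 6, 8, 9, 13} → SUM(b.year)=14014
  12: ids {7} → SUM(b.year)=1977

Japan | 3972 ; France | 4026 ; Canada | 1998 ; UK | 14014 ; Japan | 1977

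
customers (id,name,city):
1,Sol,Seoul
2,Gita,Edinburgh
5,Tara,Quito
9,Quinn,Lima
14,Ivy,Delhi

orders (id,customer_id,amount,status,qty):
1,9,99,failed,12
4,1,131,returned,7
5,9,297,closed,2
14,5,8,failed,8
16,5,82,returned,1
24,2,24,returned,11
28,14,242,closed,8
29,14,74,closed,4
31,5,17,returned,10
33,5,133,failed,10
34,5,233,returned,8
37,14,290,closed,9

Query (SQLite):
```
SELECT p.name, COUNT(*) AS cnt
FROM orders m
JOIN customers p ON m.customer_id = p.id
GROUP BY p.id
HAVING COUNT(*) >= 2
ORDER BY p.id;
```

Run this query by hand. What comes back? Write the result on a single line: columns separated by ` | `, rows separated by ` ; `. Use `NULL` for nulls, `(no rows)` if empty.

Tara | 5 ; Quinn | 2 ; Ivy | 3

Join each orders row to its customers via customer_id.
Group joined rows by customers.id; compute COUNT(*) per group.
HAVING: keep groups with count ≥ 2.
  1: ids {4} → COUNT(*)=1
  2: ids {24} → COUNT(*)=1
  5: ids {14, 16, 31, 33, 34} → COUNT(*)=5
  9: ids {1, 5} → COUNT(*)=2
  14: ids {28, 29, 37} → COUNT(*)=3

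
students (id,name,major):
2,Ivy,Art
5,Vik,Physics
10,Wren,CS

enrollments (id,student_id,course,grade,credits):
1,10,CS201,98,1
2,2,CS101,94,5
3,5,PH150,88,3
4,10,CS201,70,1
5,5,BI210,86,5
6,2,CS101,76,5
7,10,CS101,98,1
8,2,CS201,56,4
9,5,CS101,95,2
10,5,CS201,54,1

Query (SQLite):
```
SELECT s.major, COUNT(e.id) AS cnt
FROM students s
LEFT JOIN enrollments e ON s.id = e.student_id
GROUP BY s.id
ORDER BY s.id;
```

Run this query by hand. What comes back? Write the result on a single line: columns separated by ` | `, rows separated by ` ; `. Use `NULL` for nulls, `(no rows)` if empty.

LEFT JOIN keeps every students row; unmatched ones get NULL for enrollments columns.
Group by students.id and compute COUNT(e.id). COUNT(col) of an all-NULL group is 0.
  2: ids {2, 6, 8} → COUNT(e.id)=3
  5: ids {3, 5, 9, 10} → COUNT(e.id)=4
  10: ids {1, 4, 7} → COUNT(e.id)=3

Art | 3 ; Physics | 4 ; CS | 3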